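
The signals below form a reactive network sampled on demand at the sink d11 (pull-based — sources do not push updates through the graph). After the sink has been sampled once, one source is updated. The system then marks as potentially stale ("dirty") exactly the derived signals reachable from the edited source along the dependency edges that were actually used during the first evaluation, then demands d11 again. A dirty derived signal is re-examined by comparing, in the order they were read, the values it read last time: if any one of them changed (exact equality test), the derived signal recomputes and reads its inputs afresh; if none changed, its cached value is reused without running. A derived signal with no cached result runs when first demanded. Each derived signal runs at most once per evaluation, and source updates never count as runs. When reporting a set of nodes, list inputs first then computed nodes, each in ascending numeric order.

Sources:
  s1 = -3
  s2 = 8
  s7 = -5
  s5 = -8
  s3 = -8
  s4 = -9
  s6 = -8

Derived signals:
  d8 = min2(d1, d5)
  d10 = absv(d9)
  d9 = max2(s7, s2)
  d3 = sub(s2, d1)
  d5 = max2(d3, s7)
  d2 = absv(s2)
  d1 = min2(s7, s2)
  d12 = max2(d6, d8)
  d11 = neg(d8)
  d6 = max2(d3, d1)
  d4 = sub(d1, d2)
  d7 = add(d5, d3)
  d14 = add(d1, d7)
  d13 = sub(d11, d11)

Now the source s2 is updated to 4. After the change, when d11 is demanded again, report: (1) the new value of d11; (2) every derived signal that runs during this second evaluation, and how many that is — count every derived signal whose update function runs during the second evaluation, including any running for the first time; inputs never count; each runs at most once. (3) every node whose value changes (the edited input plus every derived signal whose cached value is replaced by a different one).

d11 now evaluates to 5.
Run set: d1, d3, d5, d8 (4 run).
Changed values: s2, d3, d5.
The important point: at d11 every value read last time is unchanged, so the dirty flag clears without a run.

Initial pass — values computed on the first demand:
  d1 = min2(-5, 8) = -5
  d3 = sub(8, -5) = 13
  d5 = max2(13, -5) = 13
  d8 = min2(-5, 13) = -5
  d11 = neg(-5) = 5

Second demand — change propagation:
  d1: re-runs because s2 8->4; new result -5 (unchanged).
  d3: re-runs because s2 8->4; new result 9.
  d5: re-runs because d3 13->9; new result 9.
  d8: re-runs because d5 13->9; new result -5 (unchanged).
  d11: re-examined; everything it read last time is the same (d8 unchanged) — cache 5 kept, no run.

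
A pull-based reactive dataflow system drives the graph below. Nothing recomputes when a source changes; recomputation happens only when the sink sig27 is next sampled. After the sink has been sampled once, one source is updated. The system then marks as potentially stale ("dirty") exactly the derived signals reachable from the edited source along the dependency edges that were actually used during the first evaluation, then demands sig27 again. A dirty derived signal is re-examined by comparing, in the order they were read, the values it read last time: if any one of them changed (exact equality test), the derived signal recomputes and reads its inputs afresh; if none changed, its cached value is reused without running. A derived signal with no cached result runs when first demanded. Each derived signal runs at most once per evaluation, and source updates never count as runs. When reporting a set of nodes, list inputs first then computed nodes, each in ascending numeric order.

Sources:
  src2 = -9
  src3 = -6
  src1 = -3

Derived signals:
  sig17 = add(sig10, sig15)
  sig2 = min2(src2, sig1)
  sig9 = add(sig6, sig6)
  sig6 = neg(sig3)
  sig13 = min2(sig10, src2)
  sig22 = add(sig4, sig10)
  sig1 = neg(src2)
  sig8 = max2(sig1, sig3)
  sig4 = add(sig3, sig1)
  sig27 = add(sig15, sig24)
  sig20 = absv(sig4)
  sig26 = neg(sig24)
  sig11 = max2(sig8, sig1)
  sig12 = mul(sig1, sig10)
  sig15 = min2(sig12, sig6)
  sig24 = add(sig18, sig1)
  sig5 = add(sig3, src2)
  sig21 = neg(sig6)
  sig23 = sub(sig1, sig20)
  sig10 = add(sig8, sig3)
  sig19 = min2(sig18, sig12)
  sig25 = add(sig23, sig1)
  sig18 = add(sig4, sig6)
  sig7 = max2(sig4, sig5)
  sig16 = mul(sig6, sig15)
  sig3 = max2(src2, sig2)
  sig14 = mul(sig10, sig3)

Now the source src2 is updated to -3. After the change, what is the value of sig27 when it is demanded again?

New value of sig27: 6.

First evaluation (everything demanded from the output):
  sig1 = neg(-9) = 9
  sig2 = min2(-9, 9) = -9
  sig3 = max2(-9, -9) = -9
  sig4 = add(-9, 9) = 0
  sig6 = neg(-9) = 9
  sig8 = max2(9, -9) = 9
  sig10 = add(9, -9) = 0
  sig12 = mul(9, 0) = 0
  sig15 = min2(0, 9) = 0
  sig18 = add(0, 9) = 9
  sig24 = add(9, 9) = 18
  sig27 = add(0, 18) = 18

Propagation after the edit:
  sig1: runs — src2 -9->-3; result 3.
  sig2: runs — src2 -9->-3; sig1 9->3; result -3.
  sig3: runs — src2 -9->-3; sig2 -9->-3; result -3.
  sig4: runs — sig3 -9->-3; sig1 9->3; result 0 (same value as before).
  sig6: runs — sig3 -9->-3; result 3.
  sig8: runs — sig1 9->3; sig3 -9->-3; result 3.
  sig10: runs — sig8 9->3; sig3 -9->-3; result 0 (same value as before).
  sig12: runs — sig1 9->3; result 0 (same value as before).
  sig15: runs — sig6 9->3; result 0 (same value as before).
  sig18: runs — sig6 9->3; result 3.
  sig24: runs — sig18 9->3; sig1 9->3; result 6.
  sig27: runs — sig24 18->6; result 6.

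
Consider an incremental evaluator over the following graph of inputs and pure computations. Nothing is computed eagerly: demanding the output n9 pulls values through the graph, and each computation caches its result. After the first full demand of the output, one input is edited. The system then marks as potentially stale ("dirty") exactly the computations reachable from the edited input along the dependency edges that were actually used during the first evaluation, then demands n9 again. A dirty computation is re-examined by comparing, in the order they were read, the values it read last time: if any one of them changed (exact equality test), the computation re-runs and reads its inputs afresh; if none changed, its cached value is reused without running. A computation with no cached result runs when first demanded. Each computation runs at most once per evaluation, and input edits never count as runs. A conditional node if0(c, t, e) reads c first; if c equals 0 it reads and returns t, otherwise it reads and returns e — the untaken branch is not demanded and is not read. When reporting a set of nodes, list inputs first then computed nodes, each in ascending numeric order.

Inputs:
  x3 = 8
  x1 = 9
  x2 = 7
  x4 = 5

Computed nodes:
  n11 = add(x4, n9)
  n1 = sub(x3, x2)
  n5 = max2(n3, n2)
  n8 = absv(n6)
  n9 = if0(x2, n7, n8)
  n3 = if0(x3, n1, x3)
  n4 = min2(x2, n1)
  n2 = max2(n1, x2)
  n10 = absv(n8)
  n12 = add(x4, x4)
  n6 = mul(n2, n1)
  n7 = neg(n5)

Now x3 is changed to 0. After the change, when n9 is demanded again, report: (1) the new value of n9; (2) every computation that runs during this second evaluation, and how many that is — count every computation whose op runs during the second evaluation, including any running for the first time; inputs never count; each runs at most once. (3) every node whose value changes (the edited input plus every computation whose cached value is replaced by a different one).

Initial pass — values computed on the first demand:
  n1 = sub(8, 7) = 1
  n2 = max2(1, 7) = 7
  n6 = mul(7, 1) = 7
  n8 = absv(7) = 7
  n9 = if0(x2=7 -> else branch n8) = 7

Second demand — change propagation:
  n1: re-runs because x3 8->0; new result -7.
  n2: re-runs because n1 1->-7; new result 7 (unchanged).
  n6: re-runs because n1 1->-7; new result -49.
  n8: re-runs because n6 7->-49; new result 49.
  n9: re-runs because n8 7->49; new result 49.

n9 now evaluates to 49.
Run set: n1, n2, n6, n8, n9 (5 run).
Changed values: x3, n1, n6, n8, n9.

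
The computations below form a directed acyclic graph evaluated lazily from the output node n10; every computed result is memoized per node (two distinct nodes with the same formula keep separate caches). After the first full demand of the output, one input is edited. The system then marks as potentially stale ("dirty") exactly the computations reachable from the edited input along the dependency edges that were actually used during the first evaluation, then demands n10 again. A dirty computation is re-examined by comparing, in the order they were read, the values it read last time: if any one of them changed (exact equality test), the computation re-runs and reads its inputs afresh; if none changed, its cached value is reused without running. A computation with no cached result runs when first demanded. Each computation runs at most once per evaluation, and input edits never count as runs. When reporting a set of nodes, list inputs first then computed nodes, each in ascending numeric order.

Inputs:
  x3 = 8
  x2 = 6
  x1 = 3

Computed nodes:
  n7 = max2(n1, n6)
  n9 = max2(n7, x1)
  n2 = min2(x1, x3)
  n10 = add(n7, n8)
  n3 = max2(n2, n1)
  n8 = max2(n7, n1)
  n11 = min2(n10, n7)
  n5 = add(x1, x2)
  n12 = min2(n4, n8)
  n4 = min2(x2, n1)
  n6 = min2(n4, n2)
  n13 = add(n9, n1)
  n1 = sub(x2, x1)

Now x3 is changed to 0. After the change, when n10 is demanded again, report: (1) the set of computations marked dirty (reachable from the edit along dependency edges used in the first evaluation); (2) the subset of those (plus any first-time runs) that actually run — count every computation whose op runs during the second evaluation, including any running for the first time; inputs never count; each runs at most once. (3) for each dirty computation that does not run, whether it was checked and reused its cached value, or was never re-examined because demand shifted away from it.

The edit dirties: n2, n6, n7, n8, n10.
3 computations run: n2, n6, n7.
Cache hits after checking: n8, n10.
Note the absorption at n7: it re-runs yet its value is the same, leaving the output's value untouched.

First demand of the output computes:
  n1 = sub(6, 3) = 3
  n2 = min2(3, 8) = 3
  n4 = min2(6, 3) = 3
  n6 = min2(3, 3) = 3
  n7 = max2(3, 3) = 3
  n8 = max2(3, 3) = 3
  n10 = add(3, 3) = 6

After the edit, cleaning proceeds:
  n2: a read changed (x3 8->0) — executes, giving 0.
  n6: a read changed (n2 3->0) — executes, giving 0.
  n7: a read changed (n6 3->0) — executes, giving 3 — identical to its old value.
  n8: dirty, but its reads are unchanged (n7 unchanged, n1 unchanged); cached 3 stands.
  n10: dirty, but its reads are unchanged (n7 unchanged, n8 unchanged); cached 6 stands.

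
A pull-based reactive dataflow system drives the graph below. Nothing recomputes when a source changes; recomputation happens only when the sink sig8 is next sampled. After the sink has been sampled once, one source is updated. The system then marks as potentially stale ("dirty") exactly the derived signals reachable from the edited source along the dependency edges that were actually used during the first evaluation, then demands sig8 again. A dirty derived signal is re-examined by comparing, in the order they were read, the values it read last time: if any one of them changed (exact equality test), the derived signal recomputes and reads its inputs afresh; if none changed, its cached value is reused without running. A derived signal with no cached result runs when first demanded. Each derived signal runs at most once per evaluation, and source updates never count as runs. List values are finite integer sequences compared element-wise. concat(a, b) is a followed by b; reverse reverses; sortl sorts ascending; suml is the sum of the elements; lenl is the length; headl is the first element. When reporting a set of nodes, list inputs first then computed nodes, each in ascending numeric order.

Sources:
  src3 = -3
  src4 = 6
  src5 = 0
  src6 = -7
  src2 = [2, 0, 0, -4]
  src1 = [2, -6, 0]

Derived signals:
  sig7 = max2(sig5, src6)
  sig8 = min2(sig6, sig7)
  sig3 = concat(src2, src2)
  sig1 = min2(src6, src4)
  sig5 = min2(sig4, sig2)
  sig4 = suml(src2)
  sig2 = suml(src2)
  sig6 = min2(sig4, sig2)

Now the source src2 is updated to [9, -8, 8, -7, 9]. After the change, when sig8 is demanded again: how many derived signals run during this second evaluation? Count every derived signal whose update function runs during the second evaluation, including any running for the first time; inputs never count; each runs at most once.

First evaluation (everything demanded from the output):
  sig2 = suml([2, 0, 0, -4]) = -2
  sig4 = suml([2, 0, 0, -4]) = -2
  sig5 = min2(-2, -2) = -2
  sig6 = min2(-2, -2) = -2
  sig7 = max2(-2, -7) = -2
  sig8 = min2(-2, -2) = -2

Propagation after the edit:
  sig2: runs — src2 [2, 0, 0, -4]->[9, -8, 8, -7, 9]; result 11.
  sig4: runs — src2 [2, 0, 0, -4]->[9, -8, 8, -7, 9]; result 11.
  sig5: runs — sig4 -2->11; sig2 -2->11; result 11.
  sig6: runs — sig4 -2->11; sig2 -2->11; result 11.
  sig7: runs — sig5 -2->11; result 11.
  sig8: runs — sig6 -2->11; sig7 -2->11; result 11.

Derived signals that run: sig2, sig4, sig5, sig6, sig7, sig8 — 6 in total.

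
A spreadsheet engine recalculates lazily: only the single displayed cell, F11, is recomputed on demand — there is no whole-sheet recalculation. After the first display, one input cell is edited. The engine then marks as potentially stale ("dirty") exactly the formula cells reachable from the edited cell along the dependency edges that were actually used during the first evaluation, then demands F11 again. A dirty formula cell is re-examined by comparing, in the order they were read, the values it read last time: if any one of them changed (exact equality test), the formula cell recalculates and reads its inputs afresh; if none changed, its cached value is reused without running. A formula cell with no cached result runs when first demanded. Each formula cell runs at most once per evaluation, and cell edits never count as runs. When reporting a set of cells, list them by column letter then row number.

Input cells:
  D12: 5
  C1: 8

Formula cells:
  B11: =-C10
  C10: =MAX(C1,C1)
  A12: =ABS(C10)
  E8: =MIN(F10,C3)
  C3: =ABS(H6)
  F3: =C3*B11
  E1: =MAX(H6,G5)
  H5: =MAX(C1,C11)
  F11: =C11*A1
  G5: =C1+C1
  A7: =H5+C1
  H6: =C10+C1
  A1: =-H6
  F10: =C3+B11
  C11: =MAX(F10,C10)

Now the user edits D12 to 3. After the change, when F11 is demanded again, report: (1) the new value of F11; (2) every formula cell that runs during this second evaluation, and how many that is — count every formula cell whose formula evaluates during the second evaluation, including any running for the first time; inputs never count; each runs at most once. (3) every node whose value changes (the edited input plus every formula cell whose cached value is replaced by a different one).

First evaluation (everything demanded from the output):
  C10 = MAX(8, 8) = 8
  B11 = -(8) = -8
  H6 = 8 + 8 = 16
  A1 = -(16) = -16
  C3 = ABS(16) = 16
  F10 = 16 + -8 = 8
  C11 = MAX(8, 8) = 8
  F11 = 8 * -16 = -128

Propagation after the edit:
  D12 feeds no computation that the output demands — nothing is marked dirty and nothing runs.

Key observation: D12 is never demanded by the output, so the edit triggers no recomputation at all.

New value of F11: -128.
Formula cells that run: none — 0 in total.
Values that change: D12.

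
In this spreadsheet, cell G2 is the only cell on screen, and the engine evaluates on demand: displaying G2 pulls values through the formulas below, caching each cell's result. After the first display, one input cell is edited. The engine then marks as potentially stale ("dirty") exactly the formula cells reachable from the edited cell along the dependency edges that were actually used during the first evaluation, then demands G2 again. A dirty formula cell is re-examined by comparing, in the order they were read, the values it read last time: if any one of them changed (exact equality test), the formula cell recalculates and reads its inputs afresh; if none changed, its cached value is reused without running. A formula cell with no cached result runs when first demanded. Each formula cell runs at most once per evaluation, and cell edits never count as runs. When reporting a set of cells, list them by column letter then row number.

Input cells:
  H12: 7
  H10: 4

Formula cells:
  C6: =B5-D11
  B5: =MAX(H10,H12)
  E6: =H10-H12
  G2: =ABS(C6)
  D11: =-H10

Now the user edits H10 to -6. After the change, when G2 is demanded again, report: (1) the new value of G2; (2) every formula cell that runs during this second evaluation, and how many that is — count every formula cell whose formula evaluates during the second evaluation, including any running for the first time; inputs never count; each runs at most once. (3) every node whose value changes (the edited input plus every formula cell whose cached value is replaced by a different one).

Initial pass — values computed on the first demand:
  B5 = MAX(4, 7) = 7
  D11 = -(4) = -4
  C6 = 7 - -4 = 11
  G2 = ABS(11) = 11

Second demand — change propagation:
  B5: re-runs because H10 4->-6; new result 7 (unchanged).
  D11: re-runs because H10 4->-6; new result 6.
  C6: re-runs because D11 -4->6; new result 1.
  G2: re-runs because C6 11->1; new result 1.

G2 now evaluates to 1.
Run set: B5, C6, D11, G2 (4 run).
Changed values: C6, D11, G2, H10.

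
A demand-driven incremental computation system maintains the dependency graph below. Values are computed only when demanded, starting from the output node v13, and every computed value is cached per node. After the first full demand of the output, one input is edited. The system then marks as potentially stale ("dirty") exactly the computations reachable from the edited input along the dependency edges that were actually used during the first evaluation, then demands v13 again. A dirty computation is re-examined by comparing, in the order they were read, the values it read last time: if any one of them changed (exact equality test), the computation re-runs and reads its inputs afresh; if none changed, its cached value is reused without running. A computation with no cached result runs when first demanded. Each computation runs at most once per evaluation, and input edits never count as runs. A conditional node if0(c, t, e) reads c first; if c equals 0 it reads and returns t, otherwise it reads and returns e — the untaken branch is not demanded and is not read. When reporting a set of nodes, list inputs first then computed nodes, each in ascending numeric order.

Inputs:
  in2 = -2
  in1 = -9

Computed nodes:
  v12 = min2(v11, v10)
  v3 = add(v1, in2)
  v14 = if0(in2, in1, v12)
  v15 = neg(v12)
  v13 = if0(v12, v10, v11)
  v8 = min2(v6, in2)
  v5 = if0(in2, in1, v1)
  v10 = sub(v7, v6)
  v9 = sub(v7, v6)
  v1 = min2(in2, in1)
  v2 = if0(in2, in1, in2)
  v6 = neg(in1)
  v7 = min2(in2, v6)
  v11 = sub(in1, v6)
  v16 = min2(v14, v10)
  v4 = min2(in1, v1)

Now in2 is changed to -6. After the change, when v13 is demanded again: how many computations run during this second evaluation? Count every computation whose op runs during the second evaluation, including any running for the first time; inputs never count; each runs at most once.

First evaluation (everything demanded from the output):
  v6 = neg(-9) = 9
  v7 = min2(-2, 9) = -2
  v10 = sub(-2, 9) = -11
  v11 = sub(-9, 9) = -18
  v12 = min2(-18, -11) = -18
  v13 = if0(v12=-18 -> else branch v11) = -18

Propagation after the edit:
  v7: runs — in2 -2->-6; result -6.
  v10: runs — v7 -2->-6; result -15.
  v12: runs — v10 -11->-15; result -18 (same value as before).
  v13: checked — values it read are unchanged (v12 unchanged, v11 unchanged); reused cached -18 without running.

Key observation: the change is absorbed at v12 — it re-runs but produces the same value, and the output's value is unchanged.

Computations that run: v7, v10, v12 — 3 in total.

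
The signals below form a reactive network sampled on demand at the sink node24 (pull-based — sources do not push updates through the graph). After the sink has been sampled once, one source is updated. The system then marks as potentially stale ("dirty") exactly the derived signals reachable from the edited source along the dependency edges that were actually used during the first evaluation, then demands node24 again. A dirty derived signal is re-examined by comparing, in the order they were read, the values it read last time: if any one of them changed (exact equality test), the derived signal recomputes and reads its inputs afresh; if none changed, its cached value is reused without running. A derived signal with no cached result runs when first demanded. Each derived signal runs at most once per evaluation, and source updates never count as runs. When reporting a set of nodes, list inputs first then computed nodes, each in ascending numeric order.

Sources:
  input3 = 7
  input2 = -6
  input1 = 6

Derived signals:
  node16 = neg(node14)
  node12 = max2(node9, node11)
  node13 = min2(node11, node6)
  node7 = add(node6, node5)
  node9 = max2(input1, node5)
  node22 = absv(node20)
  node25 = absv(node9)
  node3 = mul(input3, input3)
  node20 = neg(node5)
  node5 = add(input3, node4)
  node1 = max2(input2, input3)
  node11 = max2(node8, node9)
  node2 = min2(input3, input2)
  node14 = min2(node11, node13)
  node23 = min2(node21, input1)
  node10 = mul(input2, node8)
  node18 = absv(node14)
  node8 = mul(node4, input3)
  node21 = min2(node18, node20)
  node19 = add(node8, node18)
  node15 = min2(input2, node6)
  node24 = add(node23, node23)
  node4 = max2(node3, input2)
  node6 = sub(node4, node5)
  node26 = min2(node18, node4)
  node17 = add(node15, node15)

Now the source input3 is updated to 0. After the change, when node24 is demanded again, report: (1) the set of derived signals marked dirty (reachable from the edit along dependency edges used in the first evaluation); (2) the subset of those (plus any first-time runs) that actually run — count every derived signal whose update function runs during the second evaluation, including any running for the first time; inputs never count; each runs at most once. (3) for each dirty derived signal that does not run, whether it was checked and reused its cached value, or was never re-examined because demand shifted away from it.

Dirty set: node3, node4, node5, node6, node8, node9, node11, node13, node14, node18, node20, node21, node23, node24.
Run set: node3, node4, node5, node6, node8, node9, node11, node13, node14, node18, node20, node21, node23, node24 (14 run).
All dirty derived signals ended up running.

Initial pass — values computed on the first demand:
  node3 = mul(7, 7) = 49
  node4 = max2(49, -6) = 49
  node5 = add(7, 49) = 56
  node6 = sub(49, 56) = -7
  node8 = mul(49, 7) = 343
  node9 = max2(6, 56) = 56
  node11 = max2(343, 56) = 343
  node13 = min2(343, -7) = -7
  node14 = min2(343, -7) = -7
  node18 = absv(-7) = 7
  node20 = neg(56) = -56
  node21 = min2(7, -56) = -56
  node23 = min2(-56, 6) = -56
  node24 = add(-56, -56) = -112

Second demand — change propagation:
  node3: re-runs because input3 7->0; input3 7->0; new result 0.
  node4: re-runs because node3 49->0; new result 0.
  node5: re-runs because input3 7->0; node4 49->0; new result 0.
  node6: re-runs because node4 49->0; node5 56->0; new result 0.
  node8: re-runs because node4 49->0; input3 7->0; new result 0.
  node9: re-runs because node5 56->0; new result 6.
  node11: re-runs because node8 343->0; node9 56->6; new result 6.
  node13: re-runs because node11 343->6; node6 -7->0; new result 0.
  node14: re-runs because node11 343->6; node13 -7->0; new result 0.
  node18: re-runs because node14 -7->0; new result 0.
  node20: re-runs because node5 56->0; new result 0.
  node21: re-runs because node18 7->0; node20 -56->0; new result 0.
  node23: re-runs because node21 -56->0; new result 0.
  node24: re-runs because node23 -56->0; node23 -56->0; new result 0.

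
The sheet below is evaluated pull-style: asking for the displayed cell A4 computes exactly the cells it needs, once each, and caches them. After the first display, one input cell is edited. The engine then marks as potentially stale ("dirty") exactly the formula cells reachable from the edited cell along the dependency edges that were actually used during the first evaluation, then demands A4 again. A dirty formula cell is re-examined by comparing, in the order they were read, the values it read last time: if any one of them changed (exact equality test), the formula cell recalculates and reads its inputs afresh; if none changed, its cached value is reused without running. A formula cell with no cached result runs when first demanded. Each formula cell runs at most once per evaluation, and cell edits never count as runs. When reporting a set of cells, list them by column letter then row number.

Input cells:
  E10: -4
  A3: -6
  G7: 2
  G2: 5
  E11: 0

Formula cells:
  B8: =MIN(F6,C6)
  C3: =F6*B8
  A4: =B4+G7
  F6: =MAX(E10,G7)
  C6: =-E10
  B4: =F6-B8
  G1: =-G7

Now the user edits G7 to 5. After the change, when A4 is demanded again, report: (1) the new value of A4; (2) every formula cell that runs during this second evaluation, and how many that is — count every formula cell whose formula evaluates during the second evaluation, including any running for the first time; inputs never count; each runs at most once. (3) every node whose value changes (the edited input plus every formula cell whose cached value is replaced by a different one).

First demand of the output computes:
  C6 = -(-4) = 4
  F6 = MAX(-4, 2) = 2
  B8 = MIN(2, 4) = 2
  B4 = 2 - 2 = 0
  A4 = 0 + 2 = 2

After the edit, cleaning proceeds:
  F6: a read changed (G7 2->5) — executes, giving 5.
  B8: a read changed (F6 2->5) — executes, giving 4.
  B4: a read changed (F6 2->5; B8 2->4) — executes, giving 1.
  A4: a read changed (B4 0->1; G7 2->5) — executes, giving 6.

Demanding A4 again yields 6.
4 formula cells run: A4, B4, B8, F6.
The nodes whose values change: A4, B4, B8, F6, G7.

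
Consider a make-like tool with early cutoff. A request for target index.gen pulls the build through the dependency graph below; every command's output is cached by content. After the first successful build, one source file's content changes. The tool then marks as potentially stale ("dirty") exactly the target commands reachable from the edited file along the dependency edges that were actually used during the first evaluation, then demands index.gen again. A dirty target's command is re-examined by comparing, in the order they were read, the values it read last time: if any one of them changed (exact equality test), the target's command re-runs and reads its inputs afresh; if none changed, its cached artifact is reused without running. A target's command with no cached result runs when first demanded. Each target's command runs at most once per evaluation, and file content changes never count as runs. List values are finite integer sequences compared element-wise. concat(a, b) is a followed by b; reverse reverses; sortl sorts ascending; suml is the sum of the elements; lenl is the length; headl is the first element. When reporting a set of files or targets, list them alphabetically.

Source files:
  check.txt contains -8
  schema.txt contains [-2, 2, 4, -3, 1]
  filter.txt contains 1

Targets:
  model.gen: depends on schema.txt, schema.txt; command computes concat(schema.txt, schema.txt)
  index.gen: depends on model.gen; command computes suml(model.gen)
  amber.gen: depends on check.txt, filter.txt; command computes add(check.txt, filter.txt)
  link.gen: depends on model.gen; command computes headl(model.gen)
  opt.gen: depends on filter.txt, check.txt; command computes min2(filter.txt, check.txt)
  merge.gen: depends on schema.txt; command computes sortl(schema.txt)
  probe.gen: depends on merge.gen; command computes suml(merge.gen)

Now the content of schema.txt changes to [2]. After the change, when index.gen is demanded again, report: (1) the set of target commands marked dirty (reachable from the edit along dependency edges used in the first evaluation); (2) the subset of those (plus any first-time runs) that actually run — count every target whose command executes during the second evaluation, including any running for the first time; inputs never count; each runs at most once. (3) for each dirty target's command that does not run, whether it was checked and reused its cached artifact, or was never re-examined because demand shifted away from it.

The edit dirties: index.gen, model.gen.
2 target commands run: index.gen, model.gen.
No dirty target's command escaped a run.

First demand of the output computes:
  model.gen = concat([-2, 2, 4, -3, 1], [-2, 2, 4, -3, 1]) = [-2, 2, 4, -3, 1, -2, 2, 4, -3, 1]
  index.gen = suml([-2, 2, 4, -3, 1, -2, 2, 4, -3, 1]) = 4

After the edit, cleaning proceeds:
  model.gen: a read changed (schema.txt [-2, 2, 4, -3, 1]->[2]; schema.txt [-2, 2, 4, -3, 1]->[2]) — executes, giving [2, 2].
  index.gen: a read changed (model.gen [-2, 2, 4, -3, 1, -2, 2, 4, -3, 1]->[2, 2]) — executes, giving 4 — identical to its old value.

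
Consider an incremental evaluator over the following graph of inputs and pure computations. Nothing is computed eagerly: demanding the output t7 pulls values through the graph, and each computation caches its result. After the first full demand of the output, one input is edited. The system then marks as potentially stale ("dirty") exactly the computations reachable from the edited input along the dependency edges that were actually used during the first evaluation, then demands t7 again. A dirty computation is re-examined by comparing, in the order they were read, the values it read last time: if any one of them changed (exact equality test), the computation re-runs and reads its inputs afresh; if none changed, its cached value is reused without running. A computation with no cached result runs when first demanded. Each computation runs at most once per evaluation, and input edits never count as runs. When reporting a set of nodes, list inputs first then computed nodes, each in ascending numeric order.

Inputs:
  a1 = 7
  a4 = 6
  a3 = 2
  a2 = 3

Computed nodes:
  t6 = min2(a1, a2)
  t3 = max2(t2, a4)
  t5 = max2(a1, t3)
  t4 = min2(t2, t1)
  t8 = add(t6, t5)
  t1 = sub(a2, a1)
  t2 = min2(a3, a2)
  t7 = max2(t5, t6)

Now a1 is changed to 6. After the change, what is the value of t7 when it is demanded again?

Initial pass — values computed on the first demand:
  t2 = min2(2, 3) = 2
  t3 = max2(2, 6) = 6
  t5 = max2(7, 6) = 7
  t6 = min2(7, 3) = 3
  t7 = max2(7, 3) = 7

Second demand — change propagation:
  t5: re-runs because a1 7->6; new result 6.
  t6: re-runs because a1 7->6; new result 3 (unchanged).
  t7: re-runs because t5 7->6; new result 6.

t7 now evaluates to 6.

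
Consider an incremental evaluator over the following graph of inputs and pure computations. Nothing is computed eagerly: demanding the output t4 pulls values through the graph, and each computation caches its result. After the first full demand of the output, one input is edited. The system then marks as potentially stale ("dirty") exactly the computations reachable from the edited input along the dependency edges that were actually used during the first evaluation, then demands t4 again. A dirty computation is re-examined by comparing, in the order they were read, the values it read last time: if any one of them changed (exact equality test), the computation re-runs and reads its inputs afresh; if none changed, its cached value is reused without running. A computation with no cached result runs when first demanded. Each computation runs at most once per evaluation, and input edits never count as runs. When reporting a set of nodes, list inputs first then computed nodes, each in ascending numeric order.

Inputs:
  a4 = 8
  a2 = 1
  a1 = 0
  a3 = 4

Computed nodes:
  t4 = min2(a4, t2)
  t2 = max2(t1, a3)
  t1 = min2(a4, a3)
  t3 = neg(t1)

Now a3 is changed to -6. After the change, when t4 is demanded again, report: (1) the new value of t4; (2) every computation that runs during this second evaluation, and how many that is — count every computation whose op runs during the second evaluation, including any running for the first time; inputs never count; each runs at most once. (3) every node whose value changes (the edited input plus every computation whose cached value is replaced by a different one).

t4 now evaluates to -6.
Run set: t1, t2, t4 (3 run).
Changed values: a3, t1, t2, t4.

Initial pass — values computed on the first demand:
  t1 = min2(8, 4) = 4
  t2 = max2(4, 4) = 4
  t4 = min2(8, 4) = 4

Second demand — change propagation:
  t1: re-runs because a3 4->-6; new result -6.
  t2: re-runs because t1 4->-6; a3 4->-6; new result -6.
  t4: re-runs because t2 4->-6; new result -6.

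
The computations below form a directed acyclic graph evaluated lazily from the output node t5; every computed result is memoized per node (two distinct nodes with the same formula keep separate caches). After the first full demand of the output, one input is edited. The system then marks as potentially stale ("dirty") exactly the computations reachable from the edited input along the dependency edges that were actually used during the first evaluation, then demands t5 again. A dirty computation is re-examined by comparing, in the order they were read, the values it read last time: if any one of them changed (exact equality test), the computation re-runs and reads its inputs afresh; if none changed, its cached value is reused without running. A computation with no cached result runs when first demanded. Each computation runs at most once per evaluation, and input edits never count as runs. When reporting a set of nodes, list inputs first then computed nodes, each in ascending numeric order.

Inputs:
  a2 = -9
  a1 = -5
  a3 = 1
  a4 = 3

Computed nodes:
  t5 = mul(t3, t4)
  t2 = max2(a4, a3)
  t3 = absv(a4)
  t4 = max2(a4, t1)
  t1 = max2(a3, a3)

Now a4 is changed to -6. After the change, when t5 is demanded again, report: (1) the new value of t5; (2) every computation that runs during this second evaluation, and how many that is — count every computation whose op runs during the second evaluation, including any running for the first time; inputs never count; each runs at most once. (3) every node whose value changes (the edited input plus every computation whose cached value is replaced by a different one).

First demand of the output computes:
  t1 = max2(1, 1) = 1
  t3 = absv(3) = 3
  t4 = max2(3, 1) = 3
  t5 = mul(3, 3) = 9

After the edit, cleaning proceeds:
  t3: a read changed (a4 3->-6) — executes, giving 6.
  t4: a read changed (a4 3->-6) — executes, giving 1.
  t5: a read changed (t3 3->6; t4 3->1) — executes, giving 6.

Demanding t5 again yields 6.
3 computations run: t3, t4, t5.
The nodes whose values change: a4, t3, t4, t5.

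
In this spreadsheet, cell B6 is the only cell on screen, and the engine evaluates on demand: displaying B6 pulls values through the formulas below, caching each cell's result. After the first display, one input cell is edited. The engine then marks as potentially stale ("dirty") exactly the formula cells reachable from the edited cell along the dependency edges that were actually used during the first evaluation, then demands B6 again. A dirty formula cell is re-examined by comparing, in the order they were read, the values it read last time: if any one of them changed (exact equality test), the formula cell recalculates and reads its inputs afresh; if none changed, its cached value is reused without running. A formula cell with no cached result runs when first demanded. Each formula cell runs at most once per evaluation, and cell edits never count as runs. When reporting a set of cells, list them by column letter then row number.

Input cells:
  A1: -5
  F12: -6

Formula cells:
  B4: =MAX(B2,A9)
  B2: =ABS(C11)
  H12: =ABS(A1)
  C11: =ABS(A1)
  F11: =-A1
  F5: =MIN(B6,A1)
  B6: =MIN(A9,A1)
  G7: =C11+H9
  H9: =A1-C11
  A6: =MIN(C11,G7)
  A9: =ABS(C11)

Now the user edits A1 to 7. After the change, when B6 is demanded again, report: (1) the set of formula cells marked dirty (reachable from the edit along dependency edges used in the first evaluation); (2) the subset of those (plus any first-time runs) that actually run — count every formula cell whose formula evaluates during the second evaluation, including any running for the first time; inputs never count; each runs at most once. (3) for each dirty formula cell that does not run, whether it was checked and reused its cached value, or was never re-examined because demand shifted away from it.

Dirty set: A9, B6, C11.
Run set: A9, B6, C11 (3 run).
All dirty formula cells ended up running.

Initial pass — values computed on the first demand:
  C11 = ABS(-5) = 5
  A9 = ABS(5) = 5
  B6 = MIN(5, -5) = -5

Second demand — change propagation:
  C11: re-runs because A1 -5->7; new result 7.
  A9: re-runs because C11 5->7; new result 7.
  B6: re-runs because A9 5->7; A1 -5->7; new result 7.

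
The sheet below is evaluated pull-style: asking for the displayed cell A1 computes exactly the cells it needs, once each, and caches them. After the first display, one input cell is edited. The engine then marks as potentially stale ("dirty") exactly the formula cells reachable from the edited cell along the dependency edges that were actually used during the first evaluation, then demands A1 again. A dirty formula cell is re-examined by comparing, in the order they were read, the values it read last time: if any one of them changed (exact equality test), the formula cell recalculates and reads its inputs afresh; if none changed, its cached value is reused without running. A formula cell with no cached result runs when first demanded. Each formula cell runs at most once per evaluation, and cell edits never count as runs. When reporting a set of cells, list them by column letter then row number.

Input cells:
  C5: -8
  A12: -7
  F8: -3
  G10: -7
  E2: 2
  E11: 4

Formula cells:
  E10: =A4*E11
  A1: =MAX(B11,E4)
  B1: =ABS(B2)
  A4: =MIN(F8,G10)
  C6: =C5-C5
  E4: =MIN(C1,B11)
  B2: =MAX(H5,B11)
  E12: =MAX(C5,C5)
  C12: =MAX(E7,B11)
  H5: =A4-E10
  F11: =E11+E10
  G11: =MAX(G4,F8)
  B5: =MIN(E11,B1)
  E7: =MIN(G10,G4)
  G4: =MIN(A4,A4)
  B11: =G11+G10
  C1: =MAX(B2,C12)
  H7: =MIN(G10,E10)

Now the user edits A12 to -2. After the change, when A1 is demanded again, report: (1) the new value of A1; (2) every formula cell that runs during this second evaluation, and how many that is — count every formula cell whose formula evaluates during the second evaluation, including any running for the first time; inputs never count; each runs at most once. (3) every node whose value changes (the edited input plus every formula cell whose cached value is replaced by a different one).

Demanding A1 again yields -10.
0 formula cells run: none.
The nodes whose values change: A12.
Note the shortcut — nothing in the graph depends on A12 at all, so no recomputation happens.

First demand of the output computes:
  A4 = MIN(-3, -7) = -7
  E10 = -7 * 4 = -28
  G4 = MIN(-7, -7) = -7
  E7 = MIN(-7, -7) = -7
  G11 = MAX(-7, -3) = -3
  B11 = -3 + -7 = -10
  C12 = MAX(-7, -10) = -7
  H5 = -7 - -28 = 21
  B2 = MAX(21, -10) = 21
  C1 = MAX(21, -7) = 21
  E4 = MIN(21, -10) = -10
  A1 = MAX(-10, -10) = -10

After the edit, cleaning proceeds:
  no node depends on A12 at all; the second demand re-runs nothing.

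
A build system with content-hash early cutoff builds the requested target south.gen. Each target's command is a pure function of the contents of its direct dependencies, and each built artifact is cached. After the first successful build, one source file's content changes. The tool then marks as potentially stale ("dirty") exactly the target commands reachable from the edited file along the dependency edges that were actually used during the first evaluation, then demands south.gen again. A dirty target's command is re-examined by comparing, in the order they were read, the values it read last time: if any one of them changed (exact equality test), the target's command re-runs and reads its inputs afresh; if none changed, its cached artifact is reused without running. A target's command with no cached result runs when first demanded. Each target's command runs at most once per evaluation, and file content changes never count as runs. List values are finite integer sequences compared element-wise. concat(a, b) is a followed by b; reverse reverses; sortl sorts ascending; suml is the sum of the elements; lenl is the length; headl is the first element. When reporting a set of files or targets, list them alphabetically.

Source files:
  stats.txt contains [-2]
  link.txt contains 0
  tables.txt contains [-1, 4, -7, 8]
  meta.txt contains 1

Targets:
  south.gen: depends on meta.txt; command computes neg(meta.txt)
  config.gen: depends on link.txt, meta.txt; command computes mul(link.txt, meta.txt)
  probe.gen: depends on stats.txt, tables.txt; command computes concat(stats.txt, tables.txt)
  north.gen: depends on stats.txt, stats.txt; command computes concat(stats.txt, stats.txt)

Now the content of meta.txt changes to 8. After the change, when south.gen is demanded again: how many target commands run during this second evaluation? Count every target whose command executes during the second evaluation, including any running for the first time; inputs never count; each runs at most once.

Target commands that run: south.gen — 1 in total.

First evaluation (everything demanded from the output):
  south.gen = neg(1) = -1

Propagation after the edit:
  south.gen: runs — meta.txt 1->8; result -8.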